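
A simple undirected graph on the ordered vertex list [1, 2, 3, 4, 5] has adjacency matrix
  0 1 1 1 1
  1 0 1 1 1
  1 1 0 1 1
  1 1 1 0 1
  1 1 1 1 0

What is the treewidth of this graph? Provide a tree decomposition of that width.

With just one bag of size 5, the width is 5 − 1 = 4, so tw(G) ≤ 4. Conversely, {1, 2, 3, 4, 5} is a clique of size 5, and the vertices of any clique must share a bag in every tree decomposition; so some bag has ≥ 5 vertices and tw(G) ≥ 4. Combining the bounds, tw(G) = 4.

Treewidth 4.
Bags: B1 = {1, 2, 3, 4, 5}
Tree: (single bag)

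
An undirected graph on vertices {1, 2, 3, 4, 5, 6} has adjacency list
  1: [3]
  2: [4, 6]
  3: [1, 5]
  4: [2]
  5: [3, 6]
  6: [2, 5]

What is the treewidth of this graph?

A width-1 tree decomposition is:
Bags: B1 = {2, 4}  B2 = {2, 6}  B3 = {5, 6}  B4 = {3, 5}  B5 = {1, 3}
Tree: B1–B2, B2–B3, B3–B4, B4–B5
The largest bag has 2 vertices, giving width 1; this decomposition certifies tw(G) ≤ 1. G has an edge, so its treewidth is at least 1. Therefore the treewidth is 1.

1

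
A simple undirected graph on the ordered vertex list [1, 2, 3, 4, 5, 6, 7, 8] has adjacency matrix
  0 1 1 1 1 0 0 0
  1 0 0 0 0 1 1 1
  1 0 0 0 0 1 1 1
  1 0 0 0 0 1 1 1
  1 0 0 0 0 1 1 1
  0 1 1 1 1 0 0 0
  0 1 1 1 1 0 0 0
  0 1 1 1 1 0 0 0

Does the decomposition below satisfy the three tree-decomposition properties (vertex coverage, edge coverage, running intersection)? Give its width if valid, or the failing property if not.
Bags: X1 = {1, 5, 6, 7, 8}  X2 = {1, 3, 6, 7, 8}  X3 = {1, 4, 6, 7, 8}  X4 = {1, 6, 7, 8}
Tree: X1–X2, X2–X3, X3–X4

A tree decomposition must satisfy three properties: every vertex lies in some bag; for every edge, both endpoints lie together in some bag; and for every vertex, the bags containing it form a connected subtree. Here vertex 2 appears in no bag, so the decomposition is invalid.

No — vertex 2 appears in no bag.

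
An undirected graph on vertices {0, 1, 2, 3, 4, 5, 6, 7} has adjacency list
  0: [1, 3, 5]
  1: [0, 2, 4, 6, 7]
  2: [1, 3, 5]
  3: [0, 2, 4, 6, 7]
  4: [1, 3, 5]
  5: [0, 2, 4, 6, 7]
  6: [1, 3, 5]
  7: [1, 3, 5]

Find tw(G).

A width-3 tree decomposition is:
Bags: B1 = {1, 3, 5, 6}  B2 = {1, 2, 3, 5}  B3 = {1, 3, 5, 7}  B4 = {1, 3, 4, 5}  B5 = {0, 1, 3, 5}
Tree: B1–B2, B2–B3, B3–B4, B4–B5
The largest bag has 4 vertices, giving width 3; this decomposition certifies tw(G) ≤ 3. For the lower bound: the 4 vertex sets {3,6}, {2,5}, {1}, {7} are disjoint, each induces a connected subgraph, and every pair is joined by at least one edge of G. Contracting each set to a single vertex therefore yields K_{4} as a minor, and since treewidth is minor-monotone, tw(G) ≥ tw(K_{4}) = 3. Therefore the treewidth is 3.

3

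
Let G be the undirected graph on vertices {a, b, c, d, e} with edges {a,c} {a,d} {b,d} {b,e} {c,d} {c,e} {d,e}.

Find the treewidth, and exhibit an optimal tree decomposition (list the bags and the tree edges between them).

Treewidth 2.
One optimal decomposition is:
Bags: B1 = {b, d, e}  B2 = {c, d, e}  B3 = {a, c, d}
Tree: B1–B2, B2–B3

Each bag holds 3 vertices, so the decomposition has width 2, which upper-bounds the treewidth. On the other hand G contains the 3-clique {c, d, e}. A clique must lie in a single bag of any decomposition, so no decomposition can have width below 2. Combining the bounds, tw(G) = 2.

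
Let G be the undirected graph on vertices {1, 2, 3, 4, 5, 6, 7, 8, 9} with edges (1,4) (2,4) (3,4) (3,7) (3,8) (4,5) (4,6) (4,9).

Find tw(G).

A width-1 tree decomposition is:
Bags: B1 = {4, 5}  B2 = {3, 4}  B3 = {1, 4}  B4 = {2, 4}  B5 = {4, 9}  B6 = {3, 7}  B7 = {3, 8}  B8 = {4, 6}
Tree: B1–B2, B1–B3, B3–B4, B3–B5, B2–B6, B6–B7, B5–B8
Every bag has size at most 2, so the width is 2 − 1 = 1 and tw(G) ≤ 1. Since G has at least one edge (e.g. 4–5), it is not an edgeless graph, so tw(G) ≥ 1. Hence tw(G) = 1 exactly.

1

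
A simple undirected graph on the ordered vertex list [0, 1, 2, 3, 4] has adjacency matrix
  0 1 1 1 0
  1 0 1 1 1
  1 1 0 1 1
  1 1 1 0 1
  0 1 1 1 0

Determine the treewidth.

3

A width-3 tree decomposition is:
Bags: B1 = {0, 1, 2, 3}  B2 = {1, 2, 3, 4}
Tree: B1–B2
Each bag holds 4 vertices, so the decomposition has width 3, which upper-bounds the treewidth. Conversely, {0, 1, 2, 3} is a clique of size 4, and the vertices of any clique must share a bag in every tree decomposition; so some bag has ≥ 4 vertices and tw(G) ≥ 3. Therefore the treewidth is 3.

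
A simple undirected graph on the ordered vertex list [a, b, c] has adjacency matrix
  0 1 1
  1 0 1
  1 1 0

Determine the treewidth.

A width-2 tree decomposition is:
Bags: B1 = {a, b, c}
Tree: (single bag)
A single bag containing all 3 vertices is trivially a valid decomposition of width 2. Conversely, {a, b, c} is a clique of size 3, and the vertices of any clique must share a bag in every tree decomposition; so some bag has ≥ 3 vertices and tw(G) ≥ 2. The upper and lower bounds meet at 2, so that is the treewidth.

2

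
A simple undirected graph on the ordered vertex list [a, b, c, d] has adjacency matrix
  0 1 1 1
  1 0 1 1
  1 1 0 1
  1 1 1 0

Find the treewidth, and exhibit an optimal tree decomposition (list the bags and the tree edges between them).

Treewidth 3.
One optimal decomposition is:
Bags: B1 = {a, b, c, d}
Tree: (single bag)

A single bag containing all 4 vertices is trivially a valid decomposition of width 3. On the other hand G contains the 4-clique {a, b, c, d}. A clique must lie in a single bag of any decomposition, so no decomposition can have width below 3. The upper and lower bounds meet at 3, so that is the treewidth.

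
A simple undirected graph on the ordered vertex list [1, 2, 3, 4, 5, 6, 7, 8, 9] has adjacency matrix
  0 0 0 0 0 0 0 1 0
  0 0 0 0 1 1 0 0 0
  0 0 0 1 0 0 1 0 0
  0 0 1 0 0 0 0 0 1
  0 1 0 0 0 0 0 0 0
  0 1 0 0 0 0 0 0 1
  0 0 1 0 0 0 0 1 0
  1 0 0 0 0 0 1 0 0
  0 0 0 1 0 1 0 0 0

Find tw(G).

1

A width-1 tree decomposition is:
Bags: B1 = {2, 5}  B2 = {2, 6}  B3 = {6, 9}  B4 = {4, 9}  B5 = {3, 4}  B6 = {3, 7}  B7 = {7, 8}  B8 = {1, 8}
Tree: B1–B2, B2–B3, B3–B4, B4–B5, B5–B6, B6–B7, B7–B8
Each bag holds 2 vertices, so the decomposition has width 1, which upper-bounds the treewidth. Any graph with an edge has treewidth ≥ 1, and G has the edge 5–2. Therefore the treewidth is 1.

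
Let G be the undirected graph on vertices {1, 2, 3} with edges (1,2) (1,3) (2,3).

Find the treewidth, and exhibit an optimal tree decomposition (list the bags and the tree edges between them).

With just one bag of size 3, the width is 3 − 1 = 2, so tw(G) ≤ 2. For the lower bound, the 3 vertices {1, 2, 3} are pairwise adjacent, and any tree decomposition puts a clique entirely inside one bag — forcing width ≥ 2. Hence tw(G) = 2 exactly.

Treewidth 2.
One such decomposition:
Bags: B1 = {1, 2, 3}
Tree: (single bag)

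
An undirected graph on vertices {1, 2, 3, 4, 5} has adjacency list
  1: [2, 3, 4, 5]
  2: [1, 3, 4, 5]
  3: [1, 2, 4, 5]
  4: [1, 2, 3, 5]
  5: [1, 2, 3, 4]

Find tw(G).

A width-4 tree decomposition is:
Bags: B1 = {1, 2, 3, 4, 5}
Tree: (single bag)
A single bag containing all 5 vertices is trivially a valid decomposition of width 4. For the lower bound, the 5 vertices {1, 2, 3, 4, 5} are pairwise adjacent, and any tree decomposition puts a clique entirely inside one bag — forcing width ≥ 4. The upper and lower bounds meet at 4, so that is the treewidth.

4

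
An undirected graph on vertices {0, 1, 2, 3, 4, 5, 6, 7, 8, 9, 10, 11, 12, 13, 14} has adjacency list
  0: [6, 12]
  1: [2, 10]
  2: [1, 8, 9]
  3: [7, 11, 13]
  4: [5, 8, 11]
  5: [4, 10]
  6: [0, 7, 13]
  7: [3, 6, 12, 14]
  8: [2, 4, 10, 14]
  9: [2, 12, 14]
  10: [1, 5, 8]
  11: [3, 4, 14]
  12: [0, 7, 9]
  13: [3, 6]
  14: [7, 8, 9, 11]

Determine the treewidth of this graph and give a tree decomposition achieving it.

The largest bag has 4 vertices, giving width 3; this decomposition certifies tw(G) ≤ 3. For the lower bound: the 4 vertex sets {1,5,10}, {4}, {8}, {2,9,11,14} are disjoint, each induces a connected subgraph, and every pair is joined by at least one edge of G. Contracting each set to a single vertex therefore yields K_{4} as a minor, and since treewidth is minor-monotone, tw(G) ≥ tw(K_{4}) = 3. The upper and lower bounds meet at 3, so that is the treewidth.

Treewidth 3.
Bags: B1 = {1, 4, 5, 10}  B2 = {1, 4, 8, 10}  B3 = {1, 2, 4, 8}  B4 = {2, 4, 8, 11}  B5 = {2, 8, 11, 14}  B6 = {2, 9, 11, 14}  B7 = {3, 9, 11, 14}  B8 = {3, 7, 9, 14}  B9 = {3, 7, 9, 12}  B10 = {3, 7, 12, 13}  B11 = {6, 7, 12, 13}  B12 = {0, 6, 12, 13}
Tree: B1–B2, B2–B3, B3–B4, B4–B5, B5–B6, B6–B7, B7–B8, B8–B9, B9–B10, B10–B11, B11–B12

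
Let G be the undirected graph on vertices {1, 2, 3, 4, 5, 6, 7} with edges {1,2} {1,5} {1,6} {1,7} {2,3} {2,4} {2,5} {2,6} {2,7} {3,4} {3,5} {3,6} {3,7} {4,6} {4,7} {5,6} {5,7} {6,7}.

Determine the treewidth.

4

A width-4 tree decomposition is:
Bags: B1 = {1, 2, 5, 6, 7}  B2 = {2, 3, 5, 6, 7}  B3 = {2, 3, 4, 6, 7}
Tree: B1–B2, B2–B3
Every bag has size at most 5, so the width is 5 − 1 = 4 and tw(G) ≤ 4. On the other hand G contains the 5-clique {1, 2, 5, 6, 7}. A clique must lie in a single bag of any decomposition, so no decomposition can have width below 4. Hence tw(G) = 4 exactly.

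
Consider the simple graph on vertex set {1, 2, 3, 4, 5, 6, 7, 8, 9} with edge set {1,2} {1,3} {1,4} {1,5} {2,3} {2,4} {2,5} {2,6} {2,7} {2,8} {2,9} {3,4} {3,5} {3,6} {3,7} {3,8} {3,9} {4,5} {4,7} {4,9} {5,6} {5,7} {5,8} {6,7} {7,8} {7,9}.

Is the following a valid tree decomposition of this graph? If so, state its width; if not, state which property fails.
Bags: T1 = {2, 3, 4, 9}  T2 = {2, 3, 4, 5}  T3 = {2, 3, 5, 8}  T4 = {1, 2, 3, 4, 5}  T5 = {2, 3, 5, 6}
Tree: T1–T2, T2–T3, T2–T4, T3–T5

A tree decomposition must satisfy three properties: every vertex lies in some bag; for every edge, both endpoints lie together in some bag; and for every vertex, the bags containing it form a connected subtree. Here vertex 7 appears in no bag, so the decomposition is invalid.

No — vertex 7 appears in no bag.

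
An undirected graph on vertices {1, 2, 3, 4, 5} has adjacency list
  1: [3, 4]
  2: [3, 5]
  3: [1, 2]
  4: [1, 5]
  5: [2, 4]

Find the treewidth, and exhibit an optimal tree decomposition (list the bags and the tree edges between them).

Treewidth 2.
One such decomposition:
Bags: B1 = {2, 3, 5}  B2 = {3, 4, 5}  B3 = {1, 3, 4}
Tree: B1–B2, B2–B3

The largest bag has 3 vertices, giving width 2; this decomposition certifies tw(G) ≤ 2. For the lower bound, G contains the cycle 3–2–5–4–1–3, so G is not a forest; only forests have treewidth ≤ 1, hence tw(G) ≥ 2. The upper and lower bounds meet at 2, so that is the treewidth.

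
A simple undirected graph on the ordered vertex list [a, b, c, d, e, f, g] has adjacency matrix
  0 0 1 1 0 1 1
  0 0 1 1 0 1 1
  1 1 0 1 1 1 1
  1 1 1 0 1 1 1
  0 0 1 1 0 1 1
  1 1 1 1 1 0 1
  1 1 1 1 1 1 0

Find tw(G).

A width-4 tree decomposition is:
Bags: B1 = {b, c, d, f, g}  B2 = {c, d, e, f, g}  B3 = {a, c, d, f, g}
Tree: B1–B2, B2–B3
The largest bag has 5 vertices, giving width 4; this decomposition certifies tw(G) ≤ 4. For the lower bound, the 5 vertices {c, d, e, f, g} are pairwise adjacent, and any tree decomposition puts a clique entirely inside one bag — forcing width ≥ 4. Combining the bounds, tw(G) = 4.

4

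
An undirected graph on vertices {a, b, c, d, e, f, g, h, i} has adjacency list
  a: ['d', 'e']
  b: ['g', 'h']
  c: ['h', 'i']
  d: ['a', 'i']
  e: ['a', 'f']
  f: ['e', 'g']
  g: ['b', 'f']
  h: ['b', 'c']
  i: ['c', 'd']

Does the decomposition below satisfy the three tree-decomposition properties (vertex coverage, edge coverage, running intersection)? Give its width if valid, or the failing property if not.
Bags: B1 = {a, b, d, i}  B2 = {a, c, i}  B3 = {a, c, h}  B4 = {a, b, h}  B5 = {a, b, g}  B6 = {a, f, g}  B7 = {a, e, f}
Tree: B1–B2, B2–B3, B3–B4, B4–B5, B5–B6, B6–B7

A tree decomposition must satisfy three properties: every vertex lies in some bag; for every edge, both endpoints lie together in some bag; and for every vertex, the bags containing it form a connected subtree. Here bags containing vertex b are not connected in the tree, so the decomposition is invalid.

No — bags containing vertex b are not connected in the tree.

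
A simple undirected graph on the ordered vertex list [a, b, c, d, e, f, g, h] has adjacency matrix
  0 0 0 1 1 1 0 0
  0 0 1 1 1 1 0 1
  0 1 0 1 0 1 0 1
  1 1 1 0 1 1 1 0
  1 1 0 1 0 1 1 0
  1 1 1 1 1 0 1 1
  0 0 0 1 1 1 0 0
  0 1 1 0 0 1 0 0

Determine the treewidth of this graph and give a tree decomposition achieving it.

Treewidth 3.
Bags: B1 = {a, d, e, f}  B2 = {b, d, e, f}  B3 = {d, e, f, g}  B4 = {b, c, d, f}  B5 = {b, c, f, h}
Tree: B1–B2, B1–B3, B2–B4, B4–B5

Every bag has size at most 4, so the width is 4 − 1 = 3 and tw(G) ≤ 3. For the lower bound, the 4 vertices {d, e, f, g} are pairwise adjacent, and any tree decomposition puts a clique entirely inside one bag — forcing width ≥ 3. Hence tw(G) = 3 exactly.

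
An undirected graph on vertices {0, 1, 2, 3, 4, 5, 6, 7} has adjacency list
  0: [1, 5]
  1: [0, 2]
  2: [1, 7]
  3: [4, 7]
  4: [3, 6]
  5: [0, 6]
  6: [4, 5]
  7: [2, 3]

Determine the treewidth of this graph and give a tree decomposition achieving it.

Treewidth 2.
One such decomposition:
Bags: B1 = {3, 4, 7}  B2 = {2, 4, 7}  B3 = {1, 2, 4}  B4 = {0, 1, 4}  B5 = {0, 4, 5}  B6 = {4, 5, 6}
Tree: B1–B2, B2–B3, B3–B4, B4–B5, B5–B6

Each bag holds 3 vertices, so the decomposition has width 2, which upper-bounds the treewidth. For the lower bound, G contains the cycle 4–3–7–2–1–0–5–6–4, so G is not a forest; only forests have treewidth ≤ 1, hence tw(G) ≥ 2. Combining the bounds, tw(G) = 2.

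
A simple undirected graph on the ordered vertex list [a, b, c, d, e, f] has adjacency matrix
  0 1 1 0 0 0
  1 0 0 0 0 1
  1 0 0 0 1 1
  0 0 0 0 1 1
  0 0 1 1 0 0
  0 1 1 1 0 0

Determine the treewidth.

2

A width-2 tree decomposition is:
Bags: B1 = {d, e, f}  B2 = {c, e, f}  B3 = {b, c, f}  B4 = {a, b, c}
Tree: B1–B2, B2–B3, B3–B4
Every bag has size at most 3, so the width is 3 − 1 = 2 and tw(G) ≤ 2. The edges d–e–c–f–d form a cycle, so G is not a tree and its treewidth is at least 2. The upper and lower bounds meet at 2, so that is the treewidth.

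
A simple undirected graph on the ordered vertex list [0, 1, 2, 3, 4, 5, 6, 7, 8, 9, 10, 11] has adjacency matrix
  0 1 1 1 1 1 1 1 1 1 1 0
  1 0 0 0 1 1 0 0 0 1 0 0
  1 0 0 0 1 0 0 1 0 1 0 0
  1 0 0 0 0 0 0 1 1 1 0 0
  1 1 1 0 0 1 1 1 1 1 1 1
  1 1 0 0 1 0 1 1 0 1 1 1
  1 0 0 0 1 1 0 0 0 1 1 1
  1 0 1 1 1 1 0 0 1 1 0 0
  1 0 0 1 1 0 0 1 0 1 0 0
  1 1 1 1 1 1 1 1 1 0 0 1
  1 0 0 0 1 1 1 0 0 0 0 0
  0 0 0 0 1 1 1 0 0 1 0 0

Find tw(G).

4

A width-4 tree decomposition is:
Bags: B1 = {0, 2, 4, 7, 9}  B2 = {0, 4, 7, 8, 9}  B3 = {0, 3, 7, 8, 9}  B4 = {0, 4, 5, 7, 9}  B5 = {0, 4, 5, 6, 9}  B6 = {0, 1, 4, 5, 9}  B7 = {4, 5, 6, 9, 11}  B8 = {0, 4, 5, 6, 10}
Tree: B1–B2, B2–B3, B1–B4, B4–B5, B4–B6, B5–B7, B5–B8
The largest bag has 5 vertices, giving width 4; this decomposition certifies tw(G) ≤ 4. Conversely, {0, 3, 7, 8, 9} is a clique of size 5, and the vertices of any clique must share a bag in every tree decomposition; so some bag has ≥ 5 vertices and tw(G) ≥ 4. The upper and lower bounds meet at 4, so that is the treewidth.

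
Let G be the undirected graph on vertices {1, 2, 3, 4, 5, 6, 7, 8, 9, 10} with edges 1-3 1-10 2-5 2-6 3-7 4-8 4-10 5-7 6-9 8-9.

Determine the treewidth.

2

A width-2 tree decomposition is:
Bags: B1 = {1, 4, 10}  B2 = {1, 3, 4}  B3 = {3, 4, 7}  B4 = {4, 5, 7}  B5 = {2, 4, 5}  B6 = {2, 4, 6}  B7 = {4, 6, 9}  B8 = {4, 8, 9}
Tree: B1–B2, B2–B3, B3–B4, B4–B5, B5–B6, B6–B7, B7–B8
Each bag holds 3 vertices, so the decomposition has width 2, which upper-bounds the treewidth. For the lower bound, G contains the cycle 4–10–1–3–7–5–2–6–9–8–4, so G is not a forest; only forests have treewidth ≤ 1, hence tw(G) ≥ 2. Therefore the treewidth is 2.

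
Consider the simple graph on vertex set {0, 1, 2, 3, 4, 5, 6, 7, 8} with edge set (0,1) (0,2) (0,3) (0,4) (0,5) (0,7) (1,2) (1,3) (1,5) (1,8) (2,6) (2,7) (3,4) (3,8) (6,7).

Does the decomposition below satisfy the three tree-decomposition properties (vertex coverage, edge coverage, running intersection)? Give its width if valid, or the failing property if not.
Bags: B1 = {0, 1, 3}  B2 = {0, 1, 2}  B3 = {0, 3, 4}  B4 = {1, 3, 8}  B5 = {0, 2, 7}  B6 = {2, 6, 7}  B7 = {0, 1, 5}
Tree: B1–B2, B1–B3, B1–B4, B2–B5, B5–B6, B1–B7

Checking the three conditions: (i) the bags cover all of {0, 1, 2, 3, 4, 5, 6, 7, 8}; (ii) for each edge, some bag contains both endpoints; (iii) the bags containing any fixed vertex form a subtree. All hold, so the decomposition is valid with width 3 − 1 = 2.

Yes; width 2.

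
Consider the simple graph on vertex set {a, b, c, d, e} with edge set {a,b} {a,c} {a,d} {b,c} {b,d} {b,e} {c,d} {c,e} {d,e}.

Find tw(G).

A width-3 tree decomposition is:
Bags: B1 = {b, c, d, e}  B2 = {a, b, c, d}
Tree: B1–B2
Every bag has size at most 4, so the width is 4 − 1 = 3 and tw(G) ≤ 3. On the other hand G contains the 4-clique {b, c, d, e}. A clique must lie in a single bag of any decomposition, so no decomposition can have width below 3. Hence tw(G) = 3 exactly.

3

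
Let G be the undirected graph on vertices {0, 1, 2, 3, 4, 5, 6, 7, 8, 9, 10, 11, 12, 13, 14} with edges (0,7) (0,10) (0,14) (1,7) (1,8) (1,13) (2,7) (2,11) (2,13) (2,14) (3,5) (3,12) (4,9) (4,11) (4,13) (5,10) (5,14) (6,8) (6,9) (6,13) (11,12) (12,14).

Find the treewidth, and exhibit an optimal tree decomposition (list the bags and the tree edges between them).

The largest bag has 4 vertices, giving width 3; this decomposition certifies tw(G) ≤ 3. For the lower bound: the 4 vertex sets {6,8,9}, {4}, {13}, {1,2,7,11} are disjoint, each induces a connected subgraph, and every pair is joined by at least one edge of G. Contracting each set to a single vertex therefore yields K_{4} as a minor, and since treewidth is minor-monotone, tw(G) ≥ tw(K_{4}) = 3. The upper and lower bounds meet at 3, so that is the treewidth.

Treewidth 3.
One optimal decomposition is:
Bags: B1 = {4, 6, 8, 9}  B2 = {4, 6, 8, 13}  B3 = {1, 4, 8, 13}  B4 = {1, 4, 11, 13}  B5 = {1, 2, 11, 13}  B6 = {1, 2, 7, 11}  B7 = {2, 7, 11, 12}  B8 = {2, 7, 12, 14}  B9 = {0, 7, 12, 14}  B10 = {0, 3, 12, 14}  B11 = {0, 3, 5, 14}  B12 = {0, 3, 5, 10}
Tree: B1–B2, B2–B3, B3–B4, B4–B5, B5–B6, B6–B7, B7–B8, B8–B9, B9–B10, B10–B11, B11–B12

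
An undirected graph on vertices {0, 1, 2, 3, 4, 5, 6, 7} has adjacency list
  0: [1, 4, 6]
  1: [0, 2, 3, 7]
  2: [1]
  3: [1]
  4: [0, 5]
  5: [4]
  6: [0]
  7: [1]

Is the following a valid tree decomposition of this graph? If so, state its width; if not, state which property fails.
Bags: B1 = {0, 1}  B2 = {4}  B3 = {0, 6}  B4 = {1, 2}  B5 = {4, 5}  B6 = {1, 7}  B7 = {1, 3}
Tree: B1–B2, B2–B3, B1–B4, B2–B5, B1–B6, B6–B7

A tree decomposition must satisfy three properties: every vertex lies in some bag; for every edge, both endpoints lie together in some bag; and for every vertex, the bags containing it form a connected subtree. Here edge (0,4) lies in no bag, so the decomposition is invalid.

No — edge (0,4) lies in no bag.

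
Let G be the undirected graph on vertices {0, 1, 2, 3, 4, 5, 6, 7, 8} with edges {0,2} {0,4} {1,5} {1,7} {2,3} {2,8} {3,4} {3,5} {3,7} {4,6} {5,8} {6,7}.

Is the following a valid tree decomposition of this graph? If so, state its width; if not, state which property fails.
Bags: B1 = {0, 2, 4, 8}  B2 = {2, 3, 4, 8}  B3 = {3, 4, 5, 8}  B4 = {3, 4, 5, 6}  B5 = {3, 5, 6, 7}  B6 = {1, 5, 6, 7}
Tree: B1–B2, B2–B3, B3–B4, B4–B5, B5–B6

Checking the three conditions: (i) the bags cover all of {0, 1, 2, 3, 4, 5, 6, 7, 8}; (ii) for each edge, some bag contains both endpoints; (iii) the bags containing any fixed vertex form a subtree. All hold, so the decomposition is valid with width 4 − 1 = 3.

Yes; width 3.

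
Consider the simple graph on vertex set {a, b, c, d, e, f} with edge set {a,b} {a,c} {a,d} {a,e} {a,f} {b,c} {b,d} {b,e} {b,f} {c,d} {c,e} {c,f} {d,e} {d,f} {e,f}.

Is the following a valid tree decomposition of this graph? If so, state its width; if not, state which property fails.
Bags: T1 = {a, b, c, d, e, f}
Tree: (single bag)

Yes; width 5.

Vertex coverage: the bags together contain {a, b, c, d, e, f}, the full vertex set. Edge coverage: each edge of G has both endpoints in at least one bag. Running intersection: for every vertex, the bags containing it form a connected subtree. All three properties hold, so this is a valid tree decomposition of width max|bag| − 1 = 5, and hence tw(G) ≤ 5.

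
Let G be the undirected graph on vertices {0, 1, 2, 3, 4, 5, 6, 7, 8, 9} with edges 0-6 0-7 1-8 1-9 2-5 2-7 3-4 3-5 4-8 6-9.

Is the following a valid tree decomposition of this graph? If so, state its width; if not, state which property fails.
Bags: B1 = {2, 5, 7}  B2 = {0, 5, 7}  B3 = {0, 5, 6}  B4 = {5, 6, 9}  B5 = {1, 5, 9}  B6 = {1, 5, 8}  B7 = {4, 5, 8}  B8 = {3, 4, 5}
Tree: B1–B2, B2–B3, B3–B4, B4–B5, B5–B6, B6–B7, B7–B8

Yes; width 2.

Checking the three conditions: (i) the bags cover all of {0, 1, 2, 3, 4, 5, 6, 7, 8, 9}; (ii) for each edge, some bag contains both endpoints; (iii) the bags containing any fixed vertex form a subtree. All hold, so the decomposition is valid with width 3 − 1 = 2.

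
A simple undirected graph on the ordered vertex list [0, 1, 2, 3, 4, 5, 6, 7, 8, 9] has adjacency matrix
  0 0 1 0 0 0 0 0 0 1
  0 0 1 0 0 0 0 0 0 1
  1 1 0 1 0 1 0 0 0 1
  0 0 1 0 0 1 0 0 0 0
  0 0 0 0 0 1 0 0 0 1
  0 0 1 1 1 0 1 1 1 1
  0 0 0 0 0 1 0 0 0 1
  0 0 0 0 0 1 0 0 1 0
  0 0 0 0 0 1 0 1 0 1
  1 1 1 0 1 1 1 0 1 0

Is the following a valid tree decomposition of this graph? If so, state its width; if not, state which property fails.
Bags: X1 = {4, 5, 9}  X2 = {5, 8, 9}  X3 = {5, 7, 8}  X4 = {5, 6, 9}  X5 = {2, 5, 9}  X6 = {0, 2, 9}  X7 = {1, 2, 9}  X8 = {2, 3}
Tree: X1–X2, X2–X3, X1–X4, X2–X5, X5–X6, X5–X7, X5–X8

A tree decomposition must satisfy three properties: every vertex lies in some bag; for every edge, both endpoints lie together in some bag; and for every vertex, the bags containing it form a connected subtree. Here edge (5,3) lies in no bag, so the decomposition is invalid.

No — edge (5,3) lies in no bag.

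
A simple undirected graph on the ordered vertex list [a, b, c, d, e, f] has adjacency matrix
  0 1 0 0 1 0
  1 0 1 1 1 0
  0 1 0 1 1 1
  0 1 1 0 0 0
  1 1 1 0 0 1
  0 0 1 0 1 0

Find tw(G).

2

A width-2 tree decomposition is:
Bags: B1 = {b, c, e}  B2 = {a, b, e}  B3 = {c, e, f}  B4 = {b, c, d}
Tree: B1–B2, B1–B3, B1–B4
Each bag holds 3 vertices, so the decomposition has width 2, which upper-bounds the treewidth. Conversely, {b, c, d} is a clique of size 3, and the vertices of any clique must share a bag in every tree decomposition; so some bag has ≥ 3 vertices and tw(G) ≥ 2. Combining the bounds, tw(G) = 2.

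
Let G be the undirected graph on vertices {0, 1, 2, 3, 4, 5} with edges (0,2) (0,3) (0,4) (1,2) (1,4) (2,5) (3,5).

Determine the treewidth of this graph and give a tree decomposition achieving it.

Treewidth 2.
One such decomposition:
Bags: B1 = {2, 3, 5}  B2 = {0, 2, 3}  B3 = {0, 1, 2}  B4 = {0, 1, 4}
Tree: B1–B2, B2–B3, B3–B4

The largest bag has 3 vertices, giving width 2; this decomposition certifies tw(G) ≤ 2. For the lower bound, G contains the cycle 5–3–0–2–5, so G is not a forest; only forests have treewidth ≤ 1, hence tw(G) ≥ 2. Hence tw(G) = 2 exactly.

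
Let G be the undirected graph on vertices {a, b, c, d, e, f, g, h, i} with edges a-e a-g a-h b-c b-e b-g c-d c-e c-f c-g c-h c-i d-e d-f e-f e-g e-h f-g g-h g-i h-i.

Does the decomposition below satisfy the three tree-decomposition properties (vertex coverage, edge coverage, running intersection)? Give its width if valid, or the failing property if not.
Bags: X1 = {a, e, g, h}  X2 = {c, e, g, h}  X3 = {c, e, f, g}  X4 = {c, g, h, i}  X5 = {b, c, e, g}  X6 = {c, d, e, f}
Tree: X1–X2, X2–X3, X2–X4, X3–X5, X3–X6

Yes; width 3.

Vertex coverage: the bags together contain {a, b, c, d, e, f, g, h, i}, the full vertex set. Edge coverage: each edge of G has both endpoints in at least one bag. Running intersection: for every vertex, the bags containing it form a connected subtree. All three properties hold, so this is a valid tree decomposition of width max|bag| − 1 = 3, and hence tw(G) ≤ 3.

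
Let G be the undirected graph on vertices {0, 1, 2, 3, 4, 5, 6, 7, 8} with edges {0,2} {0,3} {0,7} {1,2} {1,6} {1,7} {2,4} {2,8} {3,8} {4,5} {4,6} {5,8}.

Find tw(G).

3

A width-3 tree decomposition is:
Bags: B1 = {1, 4, 6, 7}  B2 = {1, 2, 4, 7}  B3 = {0, 2, 4, 7}  B4 = {0, 2, 4, 5}  B5 = {0, 2, 5, 8}  B6 = {0, 3, 5, 8}
Tree: B1–B2, B2–B3, B3–B4, B4–B5, B5–B6
The largest bag has 4 vertices, giving width 3; this decomposition certifies tw(G) ≤ 3. For the lower bound: the 4 vertex sets {1,6,7}, {4}, {2}, {0,3,5,8} are disjoint, each induces a connected subgraph, and every pair is joined by at least one edge of G. Contracting each set to a single vertex therefore yields K_{4} as a minor, and since treewidth is minor-monotone, tw(G) ≥ tw(K_{4}) = 3. Therefore the treewidth is 3.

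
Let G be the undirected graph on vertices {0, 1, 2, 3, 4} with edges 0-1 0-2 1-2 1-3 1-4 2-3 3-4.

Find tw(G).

A width-2 tree decomposition is:
Bags: B1 = {1, 3, 4}  B2 = {1, 2, 3}  B3 = {0, 1, 2}
Tree: B1–B2, B2–B3
The largest bag has 3 vertices, giving width 2; this decomposition certifies tw(G) ≤ 2. For the lower bound, the 3 vertices {0, 1, 2} are pairwise adjacent, and any tree decomposition puts a clique entirely inside one bag — forcing width ≥ 2. The upper and lower bounds meet at 2, so that is the treewidth.

2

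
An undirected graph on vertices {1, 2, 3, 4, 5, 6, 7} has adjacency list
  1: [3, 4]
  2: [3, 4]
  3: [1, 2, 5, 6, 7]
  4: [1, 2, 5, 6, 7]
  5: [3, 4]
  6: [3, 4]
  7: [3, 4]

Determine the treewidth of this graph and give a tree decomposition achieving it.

Each bag holds 3 vertices, so the decomposition has width 2, which upper-bounds the treewidth. Since 4–7–3–2–4 is a cycle in G, G is not acyclic. Forests are exactly the graphs of treewidth ≤ 1, so tw(G) ≥ 2. Hence tw(G) = 2 exactly.

Treewidth 2.
Bags: B1 = {3, 4, 7}  B2 = {2, 3, 4}  B3 = {3, 4, 6}  B4 = {3, 4, 5}  B5 = {1, 3, 4}
Tree: B1–B2, B2–B3, B3–B4, B4–B5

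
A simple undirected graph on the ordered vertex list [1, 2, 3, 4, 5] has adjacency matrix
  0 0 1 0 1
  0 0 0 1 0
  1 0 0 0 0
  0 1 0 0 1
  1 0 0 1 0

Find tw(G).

1

A width-1 tree decomposition is:
Bags: B1 = {1, 3}  B2 = {1, 5}  B3 = {4, 5}  B4 = {2, 4}
Tree: B1–B2, B2–B3, B3–B4
Each bag holds 2 vertices, so the decomposition has width 1, which upper-bounds the treewidth. Since G has at least one edge (e.g. 3–1), it is not an edgeless graph, so tw(G) ≥ 1. Therefore the treewidth is 1.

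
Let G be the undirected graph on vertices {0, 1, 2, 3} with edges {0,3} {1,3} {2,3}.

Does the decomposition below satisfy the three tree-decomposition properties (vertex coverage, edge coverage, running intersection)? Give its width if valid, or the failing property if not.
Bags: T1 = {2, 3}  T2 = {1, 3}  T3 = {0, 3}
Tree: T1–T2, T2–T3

Checking the three conditions: (i) the bags cover all of {0, 1, 2, 3}; (ii) for each edge, some bag contains both endpoints; (iii) the bags containing any fixed vertex form a subtree. All hold, so the decomposition is valid with width 2 − 1 = 1.

Yes; width 1.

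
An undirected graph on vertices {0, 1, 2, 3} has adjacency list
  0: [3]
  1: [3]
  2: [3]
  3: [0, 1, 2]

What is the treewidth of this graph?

A width-1 tree decomposition is:
Bags: B1 = {0, 3}  B2 = {2, 3}  B3 = {1, 3}
Tree: B1–B2, B1–B3
Every bag has size at most 2, so the width is 2 − 1 = 1 and tw(G) ≤ 1. Any graph with an edge has treewidth ≥ 1, and G has the edge 0–3. The upper and lower bounds meet at 1, so that is the treewidth.

1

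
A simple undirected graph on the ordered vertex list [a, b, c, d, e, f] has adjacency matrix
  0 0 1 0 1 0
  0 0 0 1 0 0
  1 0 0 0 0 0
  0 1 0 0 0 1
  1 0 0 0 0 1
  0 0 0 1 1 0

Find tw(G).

A width-1 tree decomposition is:
Bags: B1 = {b, d}  B2 = {d, f}  B3 = {e, f}  B4 = {a, e}  B5 = {a, c}
Tree: B1–B2, B2–B3, B3–B4, B4–B5
Every bag has size at most 2, so the width is 2 − 1 = 1 and tw(G) ≤ 1. Any graph with an edge has treewidth ≥ 1, and G has the edge b–d. Combining the bounds, tw(G) = 1.

1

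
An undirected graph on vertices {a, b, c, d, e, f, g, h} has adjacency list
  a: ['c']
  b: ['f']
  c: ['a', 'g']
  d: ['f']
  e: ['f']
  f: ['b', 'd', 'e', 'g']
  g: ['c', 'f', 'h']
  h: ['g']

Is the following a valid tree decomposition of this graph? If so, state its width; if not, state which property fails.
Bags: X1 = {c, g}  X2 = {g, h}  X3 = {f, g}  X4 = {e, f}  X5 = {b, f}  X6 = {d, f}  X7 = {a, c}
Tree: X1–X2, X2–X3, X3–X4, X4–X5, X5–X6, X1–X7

Every vertex of G appears in some bag (union = {a, b, c, d, e, f, g, h}); every edge is covered by a bag; and for each vertex v the set of bags containing v is connected in the bag tree. The decomposition is therefore valid. The largest bag has 2 vertices, so the width is 1.

Yes; width 1.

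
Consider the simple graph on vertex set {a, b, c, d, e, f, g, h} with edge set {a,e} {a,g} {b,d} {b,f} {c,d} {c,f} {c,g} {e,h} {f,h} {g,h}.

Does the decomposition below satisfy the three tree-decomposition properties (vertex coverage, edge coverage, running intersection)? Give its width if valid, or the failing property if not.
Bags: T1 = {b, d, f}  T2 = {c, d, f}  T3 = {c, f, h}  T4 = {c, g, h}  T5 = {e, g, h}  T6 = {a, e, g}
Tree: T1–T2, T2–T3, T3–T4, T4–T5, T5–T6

Vertex coverage: the bags together contain {a, b, c, d, e, f, g, h}, the full vertex set. Edge coverage: each edge of G has both endpoints in at least one bag. Running intersection: for every vertex, the bags containing it form a connected subtree. All three properties hold, so this is a valid tree decomposition of width max|bag| − 1 = 2, and hence tw(G) ≤ 2.

Yes; width 2.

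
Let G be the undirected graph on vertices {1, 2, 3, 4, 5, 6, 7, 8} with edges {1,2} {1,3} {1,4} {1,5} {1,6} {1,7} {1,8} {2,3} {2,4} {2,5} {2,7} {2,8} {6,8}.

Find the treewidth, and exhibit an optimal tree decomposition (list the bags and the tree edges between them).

The largest bag has 3 vertices, giving width 2; this decomposition certifies tw(G) ≤ 2. For the lower bound, the 3 vertices {1, 2, 3} are pairwise adjacent, and any tree decomposition puts a clique entirely inside one bag — forcing width ≥ 2. Hence tw(G) = 2 exactly.

Treewidth 2.
Bags: B1 = {1, 2, 8}  B2 = {1, 6, 8}  B3 = {1, 2, 7}  B4 = {1, 2, 5}  B5 = {1, 2, 3}  B6 = {1, 2, 4}
Tree: B1–B2, B1–B3, B3–B4, B3–B5, B4–B6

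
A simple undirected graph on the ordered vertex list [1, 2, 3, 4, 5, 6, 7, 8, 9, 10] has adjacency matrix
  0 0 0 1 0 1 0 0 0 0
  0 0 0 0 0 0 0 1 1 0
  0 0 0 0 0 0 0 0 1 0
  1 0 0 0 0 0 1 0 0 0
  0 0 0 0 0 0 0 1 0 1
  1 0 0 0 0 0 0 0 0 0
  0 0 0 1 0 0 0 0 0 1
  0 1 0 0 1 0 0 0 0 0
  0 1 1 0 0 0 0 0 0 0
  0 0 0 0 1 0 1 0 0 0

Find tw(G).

1

A width-1 tree decomposition is:
Bags: B1 = {3, 9}  B2 = {2, 9}  B3 = {2, 8}  B4 = {5, 8}  B5 = {5, 10}  B6 = {7, 10}  B7 = {4, 7}  B8 = {1, 4}  B9 = {1, 6}
Tree: B1–B2, B2–B3, B3–B4, B4–B5, B5–B6, B6–B7, B7–B8, B8–B9
The largest bag has 2 vertices, giving width 1; this decomposition certifies tw(G) ≤ 1. Any graph with an edge has treewidth ≥ 1, and G has the edge 3–9. Combining the bounds, tw(G) = 1.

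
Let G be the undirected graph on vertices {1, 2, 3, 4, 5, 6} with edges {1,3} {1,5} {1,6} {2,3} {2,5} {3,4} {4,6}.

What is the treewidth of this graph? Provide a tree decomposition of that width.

Treewidth 2.
One optimal decomposition is:
Bags: B1 = {2, 3, 5}  B2 = {1, 3, 5}  B3 = {1, 3, 4}  B4 = {1, 4, 6}
Tree: B1–B2, B2–B3, B3–B4

Every bag has size at most 3, so the width is 3 − 1 = 2 and tw(G) ≤ 2. The edges 2–5–1–3–2 form a cycle, so G is not a tree and its treewidth is at least 2. Combining the bounds, tw(G) = 2.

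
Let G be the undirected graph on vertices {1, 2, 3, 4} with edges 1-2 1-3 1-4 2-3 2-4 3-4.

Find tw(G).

3

A width-3 tree decomposition is:
Bags: B1 = {1, 2, 3, 4}
Tree: (single bag)
With just one bag of size 4, the width is 4 − 1 = 3, so tw(G) ≤ 3. For the lower bound, the 4 vertices {1, 2, 3, 4} are pairwise adjacent, and any tree decomposition puts a clique entirely inside one bag — forcing width ≥ 3. Hence tw(G) = 3 exactly.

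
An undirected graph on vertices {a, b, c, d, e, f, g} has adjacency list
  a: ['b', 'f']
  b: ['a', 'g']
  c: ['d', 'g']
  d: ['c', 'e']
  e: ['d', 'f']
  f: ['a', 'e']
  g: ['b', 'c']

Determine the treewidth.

A width-2 tree decomposition is:
Bags: B1 = {a, e, f}  B2 = {a, b, e}  B3 = {b, e, g}  B4 = {c, e, g}  B5 = {c, d, e}
Tree: B1–B2, B2–B3, B3–B4, B4–B5
The largest bag has 3 vertices, giving width 2; this decomposition certifies tw(G) ≤ 2. Since e–f–a–b–g–c–d–e is a cycle in G, G is not acyclic. Forests are exactly the graphs of treewidth ≤ 1, so tw(G) ≥ 2. Therefore the treewidth is 2.

2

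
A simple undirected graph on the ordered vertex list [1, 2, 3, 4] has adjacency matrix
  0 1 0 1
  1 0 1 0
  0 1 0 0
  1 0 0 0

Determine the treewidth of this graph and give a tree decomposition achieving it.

Treewidth 1.
One optimal decomposition is:
Bags: B1 = {1, 4}  B2 = {1, 2}  B3 = {2, 3}
Tree: B1–B2, B2–B3

Every bag has size at most 2, so the width is 2 − 1 = 1 and tw(G) ≤ 1. Since G has at least one edge (e.g. 4–1), it is not an edgeless graph, so tw(G) ≥ 1. Combining the bounds, tw(G) = 1.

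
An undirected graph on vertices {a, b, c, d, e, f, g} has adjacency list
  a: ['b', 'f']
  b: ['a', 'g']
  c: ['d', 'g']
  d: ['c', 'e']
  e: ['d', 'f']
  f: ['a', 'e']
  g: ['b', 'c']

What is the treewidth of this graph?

2

A width-2 tree decomposition is:
Bags: B1 = {c, d, g}  B2 = {d, e, g}  B3 = {e, f, g}  B4 = {a, f, g}  B5 = {a, b, g}
Tree: B1–B2, B2–B3, B3–B4, B4–B5
Every bag has size at most 3, so the width is 3 − 1 = 2 and tw(G) ≤ 2. The edges g–c–d–e–f–a–b–g form a cycle, so G is not a tree and its treewidth is at least 2. The upper and lower bounds meet at 2, so that is the treewidth.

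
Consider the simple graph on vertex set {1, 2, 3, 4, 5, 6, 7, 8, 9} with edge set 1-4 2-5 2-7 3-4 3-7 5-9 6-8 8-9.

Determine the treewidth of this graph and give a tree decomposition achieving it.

Every bag has size at most 2, so the width is 2 − 1 = 1 and tw(G) ≤ 1. Any graph with an edge has treewidth ≥ 1, and G has the edge 6–8. Combining the bounds, tw(G) = 1.

Treewidth 1.
Bags: B1 = {6, 8}  B2 = {8, 9}  B3 = {5, 9}  B4 = {2, 5}  B5 = {2, 7}  B6 = {3, 7}  B7 = {3, 4}  B8 = {1, 4}
Tree: B1–B2, B2–B3, B3–B4, B4–B5, B5–B6, B6–B7, B7–B8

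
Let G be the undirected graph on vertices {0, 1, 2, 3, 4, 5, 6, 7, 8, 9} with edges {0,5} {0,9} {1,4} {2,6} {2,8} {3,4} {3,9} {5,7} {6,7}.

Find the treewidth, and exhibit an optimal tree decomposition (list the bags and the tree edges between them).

Each bag holds 2 vertices, so the decomposition has width 1, which upper-bounds the treewidth. Any graph with an edge has treewidth ≥ 1, and G has the edge 1–4. The upper and lower bounds meet at 1, so that is the treewidth.

Treewidth 1.
One such decomposition:
Bags: B1 = {1, 4}  B2 = {3, 4}  B3 = {3, 9}  B4 = {0, 9}  B5 = {0, 5}  B6 = {5, 7}  B7 = {6, 7}  B8 = {2, 6}  B9 = {2, 8}
Tree: B1–B2, B2–B3, B3–B4, B4–B5, B5–B6, B6–B7, B7–B8, B8–B9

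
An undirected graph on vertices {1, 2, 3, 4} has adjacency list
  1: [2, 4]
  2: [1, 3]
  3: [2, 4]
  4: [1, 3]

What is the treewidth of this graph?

A width-2 tree decomposition is:
Bags: B1 = {1, 2, 3}  B2 = {1, 3, 4}
Tree: B1–B2
The largest bag has 3 vertices, giving width 2; this decomposition certifies tw(G) ≤ 2. The edges 3–2–1–4–3 form a cycle, so G is not a tree and its treewidth is at least 2. Therefore the treewidth is 2.

2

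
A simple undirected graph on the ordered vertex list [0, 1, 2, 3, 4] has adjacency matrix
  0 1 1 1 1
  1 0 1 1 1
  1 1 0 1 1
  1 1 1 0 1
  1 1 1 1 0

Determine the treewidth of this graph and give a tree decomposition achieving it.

Treewidth 4.
One such decomposition:
Bags: B1 = {0, 1, 2, 3, 4}
Tree: (single bag)

A single bag containing all 5 vertices is trivially a valid decomposition of width 4. Conversely, {0, 1, 2, 3, 4} is a clique of size 5, and the vertices of any clique must share a bag in every tree decomposition; so some bag has ≥ 5 vertices and tw(G) ≥ 4. Combining the bounds, tw(G) = 4.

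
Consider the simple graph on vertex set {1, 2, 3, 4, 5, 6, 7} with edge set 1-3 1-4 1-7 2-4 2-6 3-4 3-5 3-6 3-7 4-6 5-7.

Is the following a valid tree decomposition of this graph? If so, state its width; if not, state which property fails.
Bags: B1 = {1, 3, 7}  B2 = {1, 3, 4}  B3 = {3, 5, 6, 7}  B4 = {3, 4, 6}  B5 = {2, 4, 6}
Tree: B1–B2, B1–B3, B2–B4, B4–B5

No — bags containing vertex 6 are not connected in the tree.

A tree decomposition must satisfy three properties: every vertex lies in some bag; for every edge, both endpoints lie together in some bag; and for every vertex, the bags containing it form a connected subtree. Here bags containing vertex 6 are not connected in the tree, so the decomposition is invalid.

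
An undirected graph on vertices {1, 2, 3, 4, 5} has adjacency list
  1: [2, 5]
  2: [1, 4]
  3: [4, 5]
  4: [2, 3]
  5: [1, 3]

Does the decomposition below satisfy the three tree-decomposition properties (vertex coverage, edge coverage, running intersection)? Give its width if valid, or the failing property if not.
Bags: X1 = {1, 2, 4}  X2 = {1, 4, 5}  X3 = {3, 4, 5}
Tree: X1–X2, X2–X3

Vertex coverage: the bags together contain {1, 2, 3, 4, 5}, the full vertex set. Edge coverage: each edge of G has both endpoints in at least one bag. Running intersection: for every vertex, the bags containing it form a connected subtree. All three properties hold, so this is a valid tree decomposition of width max|bag| − 1 = 2, and hence tw(G) ≤ 2.

Yes; width 2.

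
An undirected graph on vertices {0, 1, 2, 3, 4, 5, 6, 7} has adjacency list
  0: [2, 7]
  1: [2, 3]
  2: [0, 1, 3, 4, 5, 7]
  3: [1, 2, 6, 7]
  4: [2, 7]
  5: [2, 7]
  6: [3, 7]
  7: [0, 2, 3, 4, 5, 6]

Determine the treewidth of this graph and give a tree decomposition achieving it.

Treewidth 2.
One optimal decomposition is:
Bags: B1 = {2, 3, 7}  B2 = {0, 2, 7}  B3 = {2, 4, 7}  B4 = {3, 6, 7}  B5 = {1, 2, 3}  B6 = {2, 5, 7}
Tree: B1–B2, B1–B3, B1–B4, B1–B5, B3–B6

Each bag holds 3 vertices, so the decomposition has width 2, which upper-bounds the treewidth. Conversely, {1, 2, 3} is a clique of size 3, and the vertices of any clique must share a bag in every tree decomposition; so some bag has ≥ 3 vertices and tw(G) ≥ 2. Combining the bounds, tw(G) = 2.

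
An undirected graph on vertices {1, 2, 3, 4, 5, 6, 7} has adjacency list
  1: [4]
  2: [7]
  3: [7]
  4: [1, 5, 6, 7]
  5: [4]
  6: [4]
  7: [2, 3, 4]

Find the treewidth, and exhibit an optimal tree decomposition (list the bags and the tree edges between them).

Treewidth 1.
One optimal decomposition is:
Bags: B1 = {4, 6}  B2 = {4, 7}  B3 = {2, 7}  B4 = {1, 4}  B5 = {4, 5}  B6 = {3, 7}
Tree: B1–B2, B2–B3, B2–B4, B1–B5, B3–B6

Each bag holds 2 vertices, so the decomposition has width 1, which upper-bounds the treewidth. G has an edge, so its treewidth is at least 1. The upper and lower bounds meet at 1, so that is the treewidth.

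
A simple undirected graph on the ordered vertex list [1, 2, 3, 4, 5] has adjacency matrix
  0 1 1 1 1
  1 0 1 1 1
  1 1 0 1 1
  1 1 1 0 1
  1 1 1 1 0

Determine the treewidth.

4

A width-4 tree decomposition is:
Bags: B1 = {1, 2, 3, 4, 5}
Tree: (single bag)
A single bag containing all 5 vertices is trivially a valid decomposition of width 4. On the other hand G contains the 5-clique {1, 2, 3, 4, 5}. A clique must lie in a single bag of any decomposition, so no decomposition can have width below 4. The upper and lower bounds meet at 4, so that is the treewidth.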